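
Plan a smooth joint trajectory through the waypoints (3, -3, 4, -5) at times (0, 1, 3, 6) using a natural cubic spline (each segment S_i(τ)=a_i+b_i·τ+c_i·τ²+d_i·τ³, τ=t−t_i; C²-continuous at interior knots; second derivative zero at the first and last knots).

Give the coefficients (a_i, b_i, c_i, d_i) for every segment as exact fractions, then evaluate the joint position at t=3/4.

Δ: Δ0=-6, Δ1=7/2, Δ2=-3
row 1: diag=6, rhs=57; c'=1/3, d'=19/2
row 2: denom=10−2·1/3=28/3; d'=(-39−2·19/2)/(28/3)=-87/14
back: M2=-87/14
back: M1=19/2−1/3·-87/14=81/7
M: M0=0, M1=81/7, M2=-87/14, M3=0
seg 0: a=3, c=M0/2=0, d=(M1−M0)/(6·1)=27/14, b=Δ0−h0·(2M0+M1)/6=-111/14
seg 1: a=-3, c=M1/2=81/14, d=(M2−M1)/(6·2)=-83/56, b=Δ1−h1·(2M1+M2)/6=-15/7
seg 2: a=4, c=M2/2=-87/28, d=(M3−M2)/(6·3)=29/84, b=Δ2−h2·(2M2+M3)/6=45/14
t_q=3/4 → seg 0, τ=3/4; S=3+-111/14·τ+0·τ²+27/14·τ³=-273/128

  seg 0: a=3 b=-111/14 c=0 d=27/14
  seg 1: a=-3 b=-15/7 c=81/14 d=-83/56
  seg 2: a=4 b=45/14 c=-87/28 d=29/84
S(3/4) = -273/128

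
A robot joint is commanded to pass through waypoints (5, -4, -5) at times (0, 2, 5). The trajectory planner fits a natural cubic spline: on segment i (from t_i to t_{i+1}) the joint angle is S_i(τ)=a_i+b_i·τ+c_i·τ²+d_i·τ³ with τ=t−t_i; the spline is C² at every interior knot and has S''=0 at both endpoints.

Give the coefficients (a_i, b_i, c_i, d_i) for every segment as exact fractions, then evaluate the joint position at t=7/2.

  seg 0: a=5 b=-16/3 c=0 d=5/24
  seg 1: a=-4 b=-17/6 c=5/4 d=-5/36
S(7/2) = -189/32

Δ: Δ0=-9/2, Δ1=-1/3
row 1: diag=10, rhs=25; c'=3/10, d'=5/2
back: M1=5/2
M: M0=0, M1=5/2, M2=0
seg 0: a=5, c=M0/2=0, d=(M1−M0)/(6·2)=5/24, b=Δ0−h0·(2M0+M1)/6=-16/3
seg 1: a=-4, c=M1/2=5/4, d=(M2−M1)/(6·3)=-5/36, b=Δ1−h1·(2M1+M2)/6=-17/6
t_q=7/2 → seg 1, τ=3/2; S=-4+-17/6·τ+5/4·τ²+-5/36·τ³=-189/32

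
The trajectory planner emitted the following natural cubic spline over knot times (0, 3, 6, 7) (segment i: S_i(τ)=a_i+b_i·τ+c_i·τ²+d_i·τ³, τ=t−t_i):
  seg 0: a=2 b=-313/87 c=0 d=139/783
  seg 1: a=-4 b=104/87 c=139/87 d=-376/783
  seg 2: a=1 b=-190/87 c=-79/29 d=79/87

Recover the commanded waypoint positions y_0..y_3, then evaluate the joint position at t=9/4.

y_0 = S_0(0) = a_0 = 2
y_1 = S_1(0) = a_1 = -4
y_2 = S_2(0) = a_2 = 1
y_3 = S_2(1) = -3
t_q=9/4 is in segment 0 (τ=9/4); S_0(τ)=-7559/1856

y_0=2 y_1=-4 y_2=1 y_3=-3
S(9/4) = -7559/1856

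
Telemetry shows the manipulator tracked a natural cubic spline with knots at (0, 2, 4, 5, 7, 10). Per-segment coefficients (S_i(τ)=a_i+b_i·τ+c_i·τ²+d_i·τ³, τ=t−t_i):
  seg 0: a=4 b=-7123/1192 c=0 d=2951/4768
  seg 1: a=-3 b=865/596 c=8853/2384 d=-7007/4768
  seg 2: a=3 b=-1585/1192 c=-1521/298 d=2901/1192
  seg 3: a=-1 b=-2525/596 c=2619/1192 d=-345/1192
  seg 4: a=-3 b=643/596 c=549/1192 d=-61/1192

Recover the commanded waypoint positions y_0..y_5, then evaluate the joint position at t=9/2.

y_0=4 y_1=-3 y_2=3 y_3=-1 y_4=-3 y_5=3
S(9/2) = 13001/9536

y_0 = S_0(0) = a_0 = 4
y_1 = S_1(0) = a_1 = -3
y_2 = S_2(0) = a_2 = 3
y_3 = S_3(0) = a_3 = -1
y_4 = S_4(0) = a_4 = -3
y_5 = S_4(3) = 3
t_q=9/2 is in segment 2 (τ=1/2); S_2(τ)=13001/9536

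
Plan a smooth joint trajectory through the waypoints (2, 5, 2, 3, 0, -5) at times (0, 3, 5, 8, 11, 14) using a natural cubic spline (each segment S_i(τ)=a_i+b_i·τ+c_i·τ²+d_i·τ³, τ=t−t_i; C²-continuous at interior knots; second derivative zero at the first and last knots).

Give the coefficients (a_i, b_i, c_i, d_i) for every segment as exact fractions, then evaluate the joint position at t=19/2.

Δ: Δ0=1, Δ1=-3/2, Δ2=1/3, Δ3=-1, Δ4=-5/3
row 1: diag=10, rhs=-15; c'=1/5, d'=-3/2
row 2: denom=10−2·1/5=48/5; d'=(11−2·-3/2)/(48/5)=35/24
row 3: denom=12−3·5/16=177/16; d'=(-8−3·35/24)/(177/16)=-66/59
row 4: denom=12−3·16/59=660/59; d'=(-4−3·-66/59)/(660/59)=-19/330
back: M4=-19/330
back: M3=-66/59−16/59·-19/330=-182/165
back: M2=35/24−5/16·-182/165=119/66
back: M1=-3/2−1/5·119/66=-307/165
M: M0=0, M1=-307/165, M2=119/66, M3=-182/165, M4=-19/330, M5=0
seg 0: a=2, c=M0/2=0, d=(M1−M0)/(6·3)=-307/2970, b=Δ0−h0·(2M0+M1)/6=637/330
seg 1: a=5, c=M1/2=-307/330, d=(M2−M1)/(6·2)=403/1320, b=Δ1−h1·(2M1+M2)/6=-142/165
seg 2: a=2, c=M2/2=119/132, d=(M3−M2)/(6·3)=-959/5940, b=Δ2−h2·(2M2+M3)/6=-101/110
seg 3: a=3, c=M3/2=-91/165, d=(M4−M3)/(6·3)=23/396, b=Δ3−h3·(2M3+M4)/6=29/220
seg 4: a=0, c=M4/2=-19/660, d=(M5−M4)/(6·3)=19/5940, b=Δ4−h4·(2M4+M5)/6=-177/110
t_q=19/2 → seg 3, τ=3/2; S=3+29/220·τ+-91/165·τ²+23/396·τ³=3789/1760

  seg 0: a=2 b=637/330 c=0 d=-307/2970
  seg 1: a=5 b=-142/165 c=-307/330 d=403/1320
  seg 2: a=2 b=-101/110 c=119/132 d=-959/5940
  seg 3: a=3 b=29/220 c=-91/165 d=23/396
  seg 4: a=0 b=-177/110 c=-19/660 d=19/5940
S(19/2) = 3789/1760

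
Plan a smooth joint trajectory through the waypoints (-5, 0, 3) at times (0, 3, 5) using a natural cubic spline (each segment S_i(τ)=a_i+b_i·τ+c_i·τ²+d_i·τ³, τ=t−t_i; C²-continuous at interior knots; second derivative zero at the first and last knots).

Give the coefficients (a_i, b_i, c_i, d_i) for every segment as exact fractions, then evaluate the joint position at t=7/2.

Δ: Δ0=5/3, Δ1=3/2
row 1: diag=10, rhs=-1; c'=1/5, d'=-1/10
back: M1=-1/10
M: M0=0, M1=-1/10, M2=0
seg 0: a=-5, c=M0/2=0, d=(M1−M0)/(6·3)=-1/180, b=Δ0−h0·(2M0+M1)/6=103/60
seg 1: a=0, c=M1/2=-1/20, d=(M2−M1)/(6·2)=1/120, b=Δ1−h1·(2M1+M2)/6=47/30
t_q=7/2 → seg 1, τ=1/2; S=0+47/30·τ+-1/20·τ²+1/120·τ³=247/320

  seg 0: a=-5 b=103/60 c=0 d=-1/180
  seg 1: a=0 b=47/30 c=-1/20 d=1/120
S(7/2) = 247/320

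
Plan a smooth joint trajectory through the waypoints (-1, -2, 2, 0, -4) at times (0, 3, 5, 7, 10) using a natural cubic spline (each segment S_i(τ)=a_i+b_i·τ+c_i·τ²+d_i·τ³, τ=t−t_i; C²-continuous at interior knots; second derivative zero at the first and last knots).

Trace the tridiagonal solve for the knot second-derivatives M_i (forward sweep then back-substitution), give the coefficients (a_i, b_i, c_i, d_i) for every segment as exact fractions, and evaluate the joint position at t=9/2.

Δ: Δ0=-1/3, Δ1=2, Δ2=-1, Δ3=-4/3
row 1: diag=10, rhs=14; c'=1/5, d'=7/5
row 2: denom=8−2·1/5=38/5; d'=(-18−2·7/5)/(38/5)=-52/19
row 3: denom=10−2·5/19=180/19; d'=(-2−2·-52/19)/(180/19)=11/30
back: M3=11/30
back: M2=-52/19−5/19·11/30=-17/6
back: M1=7/5−1/5·-17/6=59/30
M: M0=0, M1=59/30, M2=-17/6, M3=11/30, M4=0
seg 0: a=-1, c=M0/2=0, d=(M1−M0)/(6·3)=59/540, b=Δ0−h0·(2M0+M1)/6=-79/60
seg 1: a=-2, c=M1/2=59/60, d=(M2−M1)/(6·2)=-2/5, b=Δ1−h1·(2M1+M2)/6=49/30
seg 2: a=2, c=M2/2=-17/12, d=(M3−M2)/(6·2)=4/15, b=Δ2−h2·(2M2+M3)/6=23/30
seg 3: a=0, c=M3/2=11/60, d=(M4−M3)/(6·3)=-11/540, b=Δ3−h3·(2M3+M4)/6=-17/10
t_q=9/2 → seg 1, τ=3/2; S=-2+49/30·τ+59/60·τ²+-2/5·τ³=21/16

  seg 0: a=-1 b=-79/60 c=0 d=59/540
  seg 1: a=-2 b=49/30 c=59/60 d=-2/5
  seg 2: a=2 b=23/30 c=-17/12 d=4/15
  seg 3: a=0 b=-17/10 c=11/60 d=-11/540
S(9/2) = 21/16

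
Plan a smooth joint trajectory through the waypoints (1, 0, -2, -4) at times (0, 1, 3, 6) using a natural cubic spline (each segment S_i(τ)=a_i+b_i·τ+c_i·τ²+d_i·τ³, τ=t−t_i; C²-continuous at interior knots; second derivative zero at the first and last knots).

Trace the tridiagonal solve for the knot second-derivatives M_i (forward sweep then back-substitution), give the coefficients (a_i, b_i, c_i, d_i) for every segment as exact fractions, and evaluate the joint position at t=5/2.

Δ: Δ0=-1, Δ1=-1, Δ2=-2/3
row 1: diag=6, rhs=0; c'=1/3, d'=0
row 2: denom=10−2·1/3=28/3; d'=(2−2·0)/(28/3)=3/14
back: M2=3/14
back: M1=0−1/3·3/14=-1/14
M: M0=0, M1=-1/14, M2=3/14, M3=0
seg 0: a=1, c=M0/2=0, d=(M1−M0)/(6·1)=-1/84, b=Δ0−h0·(2M0+M1)/6=-83/84
seg 1: a=0, c=M1/2=-1/28, d=(M2−M1)/(6·2)=1/42, b=Δ1−h1·(2M1+M2)/6=-43/42
seg 2: a=-2, c=M2/2=3/28, d=(M3−M2)/(6·3)=-1/84, b=Δ2−h2·(2M2+M3)/6=-37/42
t_q=5/2 → seg 1, τ=3/2; S=0+-43/42·τ+-1/28·τ²+1/42·τ³=-43/28

  seg 0: a=1 b=-83/84 c=0 d=-1/84
  seg 1: a=0 b=-43/42 c=-1/28 d=1/42
  seg 2: a=-2 b=-37/42 c=3/28 d=-1/84
S(5/2) = -43/28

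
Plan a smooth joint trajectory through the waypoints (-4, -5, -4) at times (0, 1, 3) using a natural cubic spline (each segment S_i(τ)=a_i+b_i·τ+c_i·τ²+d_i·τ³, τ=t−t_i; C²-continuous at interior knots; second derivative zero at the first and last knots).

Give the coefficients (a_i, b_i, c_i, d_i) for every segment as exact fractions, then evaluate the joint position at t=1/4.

  seg 0: a=-4 b=-5/4 c=0 d=1/4
  seg 1: a=-5 b=-1/2 c=3/4 d=-1/8
S(1/4) = -1103/256

Δ: Δ0=-1, Δ1=1/2
row 1: diag=6, rhs=9; c'=1/3, d'=3/2
back: M1=3/2
M: M0=0, M1=3/2, M2=0
seg 0: a=-4, c=M0/2=0, d=(M1−M0)/(6·1)=1/4, b=Δ0−h0·(2M0+M1)/6=-5/4
seg 1: a=-5, c=M1/2=3/4, d=(M2−M1)/(6·2)=-1/8, b=Δ1−h1·(2M1+M2)/6=-1/2
t_q=1/4 → seg 0, τ=1/4; S=-4+-5/4·τ+0·τ²+1/4·τ³=-1103/256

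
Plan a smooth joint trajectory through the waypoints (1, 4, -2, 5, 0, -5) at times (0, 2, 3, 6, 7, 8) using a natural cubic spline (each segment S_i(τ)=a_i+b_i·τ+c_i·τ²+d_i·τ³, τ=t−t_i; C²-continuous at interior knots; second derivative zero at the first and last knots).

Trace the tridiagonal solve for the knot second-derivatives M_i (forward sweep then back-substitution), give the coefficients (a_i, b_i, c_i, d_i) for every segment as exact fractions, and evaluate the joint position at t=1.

Δ: Δ0=3/2, Δ1=-6, Δ2=7/3, Δ3=-5, Δ4=-5
row 1: diag=6, rhs=-45; c'=1/6, d'=-15/2
row 2: denom=8−1·1/6=47/6; d'=(50−1·-15/2)/(47/6)=345/47
row 3: denom=8−3·18/47=322/47; d'=(-44−3·345/47)/(322/47)=-3103/322
row 4: denom=4−1·47/322=1241/322; d'=(0−1·-3103/322)/(1241/322)=3103/1241
back: M4=3103/1241
back: M3=-3103/322−47/322·3103/1241=-12412/1241
back: M2=345/47−18/47·-12412/1241=13863/1241
back: M1=-15/2−1/6·13863/1241=-11618/1241
M: M0=0, M1=-11618/1241, M2=13863/1241, M3=-12412/1241, M4=3103/1241, M5=0
seg 0: a=1, c=M0/2=0, d=(M1−M0)/(6·2)=-5809/7446, b=Δ0−h0·(2M0+M1)/6=34405/7446
seg 1: a=4, c=M1/2=-5809/1241, d=(M2−M1)/(6·1)=25481/7446, b=Δ1−h1·(2M1+M2)/6=-35303/7446
seg 2: a=-2, c=M2/2=13863/2482, d=(M3−M2)/(6·3)=-26275/22338, b=Δ2−h2·(2M2+M3)/6=-14284/3723
seg 3: a=5, c=M3/2=-6206/1241, d=(M4−M3)/(6·1)=15515/7446, b=Δ3−h3·(2M3+M4)/6=-15509/7446
seg 4: a=0, c=M4/2=3103/2482, d=(M5−M4)/(6·1)=-3103/7446, b=Δ4−h4·(2M4+M5)/6=-21718/3723
t_q=1 → seg 0, τ=1; S=1+34405/7446·τ+0·τ²+-5809/7446·τ³=6007/1241

  seg 0: a=1 b=34405/7446 c=0 d=-5809/7446
  seg 1: a=4 b=-35303/7446 c=-5809/1241 d=25481/7446
  seg 2: a=-2 b=-14284/3723 c=13863/2482 d=-26275/22338
  seg 3: a=5 b=-15509/7446 c=-6206/1241 d=15515/7446
  seg 4: a=0 b=-21718/3723 c=3103/2482 d=-3103/7446
S(1) = 6007/1241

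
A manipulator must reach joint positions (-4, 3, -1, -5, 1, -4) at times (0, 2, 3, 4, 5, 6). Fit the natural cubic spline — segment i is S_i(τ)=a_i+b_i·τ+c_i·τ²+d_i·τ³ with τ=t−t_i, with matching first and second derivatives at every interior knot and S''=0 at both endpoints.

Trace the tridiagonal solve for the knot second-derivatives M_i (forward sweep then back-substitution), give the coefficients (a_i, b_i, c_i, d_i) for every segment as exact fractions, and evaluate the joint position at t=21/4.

  seg 0: a=-4 b=1241/214 c=0 d=-123/214
  seg 1: a=3 b=-235/214 c=-369/107 d=117/214
  seg 2: a=-1 b=-680/107 c=-387/214 d=891/214
  seg 3: a=-5 b=539/214 c=1143/107 d=-1541/214
  seg 4: a=1 b=244/107 c=-2337/214 d=779/214
S(21/4) = 12935/13696

Δ: Δ0=7/2, Δ1=-4, Δ2=-4, Δ3=6, Δ4=-5
row 1: diag=6, rhs=-45; c'=1/6, d'=-15/2
row 2: denom=4−1·1/6=23/6; d'=(0−1·-15/2)/(23/6)=45/23
row 3: denom=4−1·6/23=86/23; d'=(60−1·45/23)/(86/23)=1335/86
row 4: denom=4−1·23/86=321/86; d'=(-66−1·1335/86)/(321/86)=-2337/107
back: M4=-2337/107
back: M3=1335/86−23/86·-2337/107=2286/107
back: M2=45/23−6/23·2286/107=-387/107
back: M1=-15/2−1/6·-387/107=-738/107
M: M0=0, M1=-738/107, M2=-387/107, M3=2286/107, M4=-2337/107, M5=0
seg 0: a=-4, c=M0/2=0, d=(M1−M0)/(6·2)=-123/214, b=Δ0−h0·(2M0+M1)/6=1241/214
seg 1: a=3, c=M1/2=-369/107, d=(M2−M1)/(6·1)=117/214, b=Δ1−h1·(2M1+M2)/6=-235/214
seg 2: a=-1, c=M2/2=-387/214, d=(M3−M2)/(6·1)=891/214, b=Δ2−h2·(2M2+M3)/6=-680/107
seg 3: a=-5, c=M3/2=1143/107, d=(M4−M3)/(6·1)=-1541/214, b=Δ3−h3·(2M3+M4)/6=539/214
seg 4: a=1, c=M4/2=-2337/214, d=(M5−M4)/(6·1)=779/214, b=Δ4−h4·(2M4+M5)/6=244/107
t_q=21/4 → seg 4, τ=1/4; S=1+244/107·τ+-2337/214·τ²+779/214·τ³=12935/13696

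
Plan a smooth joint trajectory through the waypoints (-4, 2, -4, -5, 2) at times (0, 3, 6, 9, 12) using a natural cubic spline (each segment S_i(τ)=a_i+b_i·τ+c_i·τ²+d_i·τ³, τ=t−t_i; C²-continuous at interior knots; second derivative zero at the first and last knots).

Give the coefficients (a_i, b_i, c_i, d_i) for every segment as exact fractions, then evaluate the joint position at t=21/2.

Δ: Δ0=2, Δ1=-2, Δ2=-1/3, Δ3=7/3
row 1: diag=12, rhs=-24; c'=1/4, d'=-2
row 2: denom=12−3·1/4=45/4; d'=(10−3·-2)/(45/4)=64/45
row 3: denom=12−3·4/15=56/5; d'=(16−3·64/45)/(56/5)=22/21
back: M3=22/21
back: M2=64/45−4/15·22/21=8/7
back: M1=-2−1/4·8/7=-16/7
M: M0=0, M1=-16/7, M2=8/7, M3=22/21, M4=0
seg 0: a=-4, c=M0/2=0, d=(M1−M0)/(6·3)=-8/63, b=Δ0−h0·(2M0+M1)/6=22/7
seg 1: a=2, c=M1/2=-8/7, d=(M2−M1)/(6·3)=4/21, b=Δ1−h1·(2M1+M2)/6=-2/7
seg 2: a=-4, c=M2/2=4/7, d=(M3−M2)/(6·3)=-1/189, b=Δ2−h2·(2M2+M3)/6=-2
seg 3: a=-5, c=M3/2=11/21, d=(M4−M3)/(6·3)=-11/189, b=Δ3−h3·(2M3+M4)/6=9/7
t_q=21/2 → seg 3, τ=3/2; S=-5+9/7·τ+11/21·τ²+-11/189·τ³=-117/56

  seg 0: a=-4 b=22/7 c=0 d=-8/63
  seg 1: a=2 b=-2/7 c=-8/7 d=4/21
  seg 2: a=-4 b=-2 c=4/7 d=-1/189
  seg 3: a=-5 b=9/7 c=11/21 d=-11/189
S(21/2) = -117/56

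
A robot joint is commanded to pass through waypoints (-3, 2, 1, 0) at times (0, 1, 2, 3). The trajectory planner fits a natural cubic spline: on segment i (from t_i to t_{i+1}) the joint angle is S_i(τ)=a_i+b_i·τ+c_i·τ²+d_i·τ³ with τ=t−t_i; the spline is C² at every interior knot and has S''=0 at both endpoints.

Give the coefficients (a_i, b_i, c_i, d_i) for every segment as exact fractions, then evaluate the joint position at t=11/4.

Δ: Δ0=5, Δ1=-1, Δ2=-1
row 1: diag=4, rhs=-36; c'=1/4, d'=-9
row 2: denom=4−1·1/4=15/4; d'=(0−1·-9)/(15/4)=12/5
back: M2=12/5
back: M1=-9−1/4·12/5=-48/5
M: M0=0, M1=-48/5, M2=12/5, M3=0
seg 0: a=-3, c=M0/2=0, d=(M1−M0)/(6·1)=-8/5, b=Δ0−h0·(2M0+M1)/6=33/5
seg 1: a=2, c=M1/2=-24/5, d=(M2−M1)/(6·1)=2, b=Δ1−h1·(2M1+M2)/6=9/5
seg 2: a=1, c=M2/2=6/5, d=(M3−M2)/(6·1)=-2/5, b=Δ2−h2·(2M2+M3)/6=-9/5
t_q=11/4 → seg 2, τ=3/4; S=1+-9/5·τ+6/5·τ²+-2/5·τ³=5/32

  seg 0: a=-3 b=33/5 c=0 d=-8/5
  seg 1: a=2 b=9/5 c=-24/5 d=2
  seg 2: a=1 b=-9/5 c=6/5 d=-2/5
S(11/4) = 5/32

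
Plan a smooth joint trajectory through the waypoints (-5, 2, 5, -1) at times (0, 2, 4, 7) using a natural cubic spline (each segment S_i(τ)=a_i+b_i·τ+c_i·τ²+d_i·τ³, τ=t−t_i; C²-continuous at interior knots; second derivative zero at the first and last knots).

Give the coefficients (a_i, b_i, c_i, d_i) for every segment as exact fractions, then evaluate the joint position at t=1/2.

Δ: Δ0=7/2, Δ1=3/2, Δ2=-2
row 1: diag=8, rhs=-12; c'=1/4, d'=-3/2
row 2: denom=10−2·1/4=19/2; d'=(-21−2·-3/2)/(19/2)=-36/19
back: M2=-36/19
back: M1=-3/2−1/4·-36/19=-39/38
M: M0=0, M1=-39/38, M2=-36/19, M3=0
seg 0: a=-5, c=M0/2=0, d=(M1−M0)/(6·2)=-13/152, b=Δ0−h0·(2M0+M1)/6=73/19
seg 1: a=2, c=M1/2=-39/76, d=(M2−M1)/(6·2)=-11/152, b=Δ1−h1·(2M1+M2)/6=107/38
seg 2: a=5, c=M2/2=-18/19, d=(M3−M2)/(6·3)=2/19, b=Δ2−h2·(2M2+M3)/6=-2/19
t_q=1/2 → seg 0, τ=1/2; S=-5+73/19·τ+0·τ²+-13/152·τ³=-3757/1216

  seg 0: a=-5 b=73/19 c=0 d=-13/152
  seg 1: a=2 b=107/38 c=-39/76 d=-11/152
  seg 2: a=5 b=-2/19 c=-18/19 d=2/19
S(1/2) = -3757/1216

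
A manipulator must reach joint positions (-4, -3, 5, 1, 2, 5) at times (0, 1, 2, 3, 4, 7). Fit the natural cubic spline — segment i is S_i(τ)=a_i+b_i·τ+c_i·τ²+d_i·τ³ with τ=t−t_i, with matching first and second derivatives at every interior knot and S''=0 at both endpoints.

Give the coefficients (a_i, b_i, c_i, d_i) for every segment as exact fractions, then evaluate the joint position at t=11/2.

Δ: Δ0=1, Δ1=8, Δ2=-4, Δ3=1, Δ4=1
row 1: diag=4, rhs=42; c'=1/4, d'=21/2
row 2: denom=4−1·1/4=15/4; d'=(-72−1·21/2)/(15/4)=-22
row 3: denom=4−1·4/15=56/15; d'=(30−1·-22)/(56/15)=195/14
row 4: denom=8−1·15/56=433/56; d'=(0−1·195/14)/(433/56)=-780/433
back: M4=-780/433
back: M3=195/14−15/56·-780/433=6240/433
back: M2=-22−4/15·6240/433=-11190/433
back: M1=21/2−1/4·-11190/433=7344/433
M: M0=0, M1=7344/433, M2=-11190/433, M3=6240/433, M4=-780/433, M5=0
seg 0: a=-4, c=M0/2=0, d=(M1−M0)/(6·1)=1224/433, b=Δ0−h0·(2M0+M1)/6=-791/433
seg 1: a=-3, c=M1/2=3672/433, d=(M2−M1)/(6·1)=-3089/433, b=Δ1−h1·(2M1+M2)/6=2881/433
seg 2: a=5, c=M2/2=-5595/433, d=(M3−M2)/(6·1)=2905/433, b=Δ2−h2·(2M2+M3)/6=958/433
seg 3: a=1, c=M3/2=3120/433, d=(M4−M3)/(6·1)=-1170/433, b=Δ3−h3·(2M3+M4)/6=-1517/433
seg 4: a=2, c=M4/2=-390/433, d=(M5−M4)/(6·3)=130/1299, b=Δ4−h4·(2M4+M5)/6=1213/433
t_q=11/2 → seg 4, τ=3/2; S=2+1213/433·τ+-390/433·τ²+130/1299·τ³=7817/1732

  seg 0: a=-4 b=-791/433 c=0 d=1224/433
  seg 1: a=-3 b=2881/433 c=3672/433 d=-3089/433
  seg 2: a=5 b=958/433 c=-5595/433 d=2905/433
  seg 3: a=1 b=-1517/433 c=3120/433 d=-1170/433
  seg 4: a=2 b=1213/433 c=-390/433 d=130/1299
S(11/2) = 7817/1732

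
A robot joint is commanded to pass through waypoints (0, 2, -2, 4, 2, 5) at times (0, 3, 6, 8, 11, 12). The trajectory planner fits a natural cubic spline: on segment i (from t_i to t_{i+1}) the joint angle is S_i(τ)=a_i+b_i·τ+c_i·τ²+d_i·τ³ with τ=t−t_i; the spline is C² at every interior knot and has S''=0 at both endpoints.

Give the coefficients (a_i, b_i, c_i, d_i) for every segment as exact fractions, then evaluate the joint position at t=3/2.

  seg 0: a=0 b=4187/2499 c=0 d=-2521/22491
  seg 1: a=2 b=-3376/2499 c=-2521/2499 d=7607/22491
  seg 2: a=-2 b=617/357 c=5086/2499 d=-3497/4998
  seg 3: a=4 b=1227/833 c=-5405/2499 d=10868/22491
  seg 4: a=2 b=1285/833 c=1821/833 d=-607/833
S(3/2) = 14227/6664

Δ: Δ0=2/3, Δ1=-4/3, Δ2=3, Δ3=-2/3, Δ4=3
row 1: diag=12, rhs=-12; c'=1/4, d'=-1
row 2: denom=10−3·1/4=37/4; d'=(26−3·-1)/(37/4)=116/37
row 3: denom=10−2·8/37=354/37; d'=(-22−2·116/37)/(354/37)=-523/177
row 4: denom=8−3·37/118=833/118; d'=(22−3·-523/177)/(833/118)=3642/833
back: M4=3642/833
back: M3=-523/177−37/118·3642/833=-10810/2499
back: M2=116/37−8/37·-10810/2499=10172/2499
back: M1=-1−1/4·10172/2499=-5042/2499
M: M0=0, M1=-5042/2499, M2=10172/2499, M3=-10810/2499, M4=3642/833, M5=0
seg 0: a=0, c=M0/2=0, d=(M1−M0)/(6·3)=-2521/22491, b=Δ0−h0·(2M0+M1)/6=4187/2499
seg 1: a=2, c=M1/2=-2521/2499, d=(M2−M1)/(6·3)=7607/22491, b=Δ1−h1·(2M1+M2)/6=-3376/2499
seg 2: a=-2, c=M2/2=5086/2499, d=(M3−M2)/(6·2)=-3497/4998, b=Δ2−h2·(2M2+M3)/6=617/357
seg 3: a=4, c=M3/2=-5405/2499, d=(M4−M3)/(6·3)=10868/22491, b=Δ3−h3·(2M3+M4)/6=1227/833
seg 4: a=2, c=M4/2=1821/833, d=(M5−M4)/(6·1)=-607/833, b=Δ4−h4·(2M4+M5)/6=1285/833
t_q=3/2 → seg 0, τ=3/2; S=0+4187/2499·τ+0·τ²+-2521/22491·τ³=14227/6664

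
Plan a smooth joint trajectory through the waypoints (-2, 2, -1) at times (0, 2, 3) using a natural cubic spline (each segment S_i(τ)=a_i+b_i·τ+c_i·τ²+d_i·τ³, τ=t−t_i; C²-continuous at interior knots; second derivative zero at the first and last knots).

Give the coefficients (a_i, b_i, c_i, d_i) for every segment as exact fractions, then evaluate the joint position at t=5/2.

  seg 0: a=-2 b=11/3 c=0 d=-5/12
  seg 1: a=2 b=-4/3 c=-5/2 d=5/6
S(5/2) = 13/16

Δ: Δ0=2, Δ1=-3
row 1: diag=6, rhs=-30; c'=1/6, d'=-5
back: M1=-5
M: M0=0, M1=-5, M2=0
seg 0: a=-2, c=M0/2=0, d=(M1−M0)/(6·2)=-5/12, b=Δ0−h0·(2M0+M1)/6=11/3
seg 1: a=2, c=M1/2=-5/2, d=(M2−M1)/(6·1)=5/6, b=Δ1−h1·(2M1+M2)/6=-4/3
t_q=5/2 → seg 1, τ=1/2; S=2+-4/3·τ+-5/2·τ²+5/6·τ³=13/16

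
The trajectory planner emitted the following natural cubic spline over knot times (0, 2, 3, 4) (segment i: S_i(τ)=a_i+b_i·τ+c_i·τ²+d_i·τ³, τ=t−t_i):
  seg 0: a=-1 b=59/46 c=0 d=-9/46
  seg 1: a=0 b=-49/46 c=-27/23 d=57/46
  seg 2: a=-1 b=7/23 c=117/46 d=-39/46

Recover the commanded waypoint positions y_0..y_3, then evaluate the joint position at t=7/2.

y_0=-1 y_1=0 y_2=-1 y_3=1
S(7/2) = -117/368

y_0 = S_0(0) = a_0 = -1
y_1 = S_1(0) = a_1 = 0
y_2 = S_2(0) = a_2 = -1
y_3 = S_2(1) = 1
t_q=7/2 is in segment 2 (τ=1/2); S_2(τ)=-117/368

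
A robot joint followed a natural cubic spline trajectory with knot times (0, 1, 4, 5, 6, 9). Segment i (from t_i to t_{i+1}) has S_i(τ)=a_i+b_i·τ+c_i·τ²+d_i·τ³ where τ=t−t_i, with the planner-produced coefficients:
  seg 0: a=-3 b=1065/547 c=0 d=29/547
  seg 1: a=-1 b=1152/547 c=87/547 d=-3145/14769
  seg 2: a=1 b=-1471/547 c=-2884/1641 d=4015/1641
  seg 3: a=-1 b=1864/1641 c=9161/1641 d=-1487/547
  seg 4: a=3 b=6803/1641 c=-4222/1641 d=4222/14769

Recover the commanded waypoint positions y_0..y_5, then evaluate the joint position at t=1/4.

y_0=-3 y_1=-1 y_2=1 y_3=-1 y_4=3 y_5=0
S(1/4) = -87955/35008

y_0 = S_0(0) = a_0 = -3
y_1 = S_1(0) = a_1 = -1
y_2 = S_2(0) = a_2 = 1
y_3 = S_3(0) = a_3 = -1
y_4 = S_4(0) = a_4 = 3
y_5 = S_4(3) = 0
t_q=1/4 is in segment 0 (τ=1/4); S_0(τ)=-87955/35008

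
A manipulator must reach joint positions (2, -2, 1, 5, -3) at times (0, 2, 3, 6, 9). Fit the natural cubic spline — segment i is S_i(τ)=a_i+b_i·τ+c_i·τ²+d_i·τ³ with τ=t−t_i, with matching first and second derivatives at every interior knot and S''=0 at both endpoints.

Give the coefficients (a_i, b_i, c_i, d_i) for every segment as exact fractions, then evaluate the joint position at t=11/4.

  seg 0: a=2 b=-953/255 c=0 d=443/1020
  seg 1: a=-2 b=376/255 c=443/170 d=-551/510
  seg 2: a=1 b=1757/510 c=-54/85 d=-7/306
  seg 3: a=5 b=-251/255 c=-143/170 d=143/1530
S(11/4) = 1261/10880

Δ: Δ0=-2, Δ1=3, Δ2=4/3, Δ3=-8/3
row 1: diag=6, rhs=30; c'=1/6, d'=5
row 2: denom=8−1·1/6=47/6; d'=(-10−1·5)/(47/6)=-90/47
row 3: denom=12−3·18/47=510/47; d'=(-24−3·-90/47)/(510/47)=-143/85
back: M3=-143/85
back: M2=-90/47−18/47·-143/85=-108/85
back: M1=5−1/6·-108/85=443/85
M: M0=0, M1=443/85, M2=-108/85, M3=-143/85, M4=0
seg 0: a=2, c=M0/2=0, d=(M1−M0)/(6·2)=443/1020, b=Δ0−h0·(2M0+M1)/6=-953/255
seg 1: a=-2, c=M1/2=443/170, d=(M2−M1)/(6·1)=-551/510, b=Δ1−h1·(2M1+M2)/6=376/255
seg 2: a=1, c=M2/2=-54/85, d=(M3−M2)/(6·3)=-7/306, b=Δ2−h2·(2M2+M3)/6=1757/510
seg 3: a=5, c=M3/2=-143/170, d=(M4−M3)/(6·3)=143/1530, b=Δ3−h3·(2M3+M4)/6=-251/255
t_q=11/4 → seg 1, τ=3/4; S=-2+376/255·τ+443/170·τ²+-551/510·τ³=1261/10880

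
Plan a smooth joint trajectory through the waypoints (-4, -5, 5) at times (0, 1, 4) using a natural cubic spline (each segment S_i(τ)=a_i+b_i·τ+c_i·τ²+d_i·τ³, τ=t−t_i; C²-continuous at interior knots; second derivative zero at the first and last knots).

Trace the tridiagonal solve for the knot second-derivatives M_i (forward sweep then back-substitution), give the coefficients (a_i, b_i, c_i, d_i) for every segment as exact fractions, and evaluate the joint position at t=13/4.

Δ: Δ0=-1, Δ1=10/3
row 1: diag=8, rhs=26; c'=3/8, d'=13/4
back: M1=13/4
M: M0=0, M1=13/4, M2=0
seg 0: a=-4, c=M0/2=0, d=(M1−M0)/(6·1)=13/24, b=Δ0−h0·(2M0+M1)/6=-37/24
seg 1: a=-5, c=M1/2=13/8, d=(M2−M1)/(6·3)=-13/72, b=Δ1−h1·(2M1+M2)/6=1/12
t_q=13/4 → seg 1, τ=9/4; S=-5+1/12·τ+13/8·τ²+-13/72·τ³=695/512

  seg 0: a=-4 b=-37/24 c=0 d=13/24
  seg 1: a=-5 b=1/12 c=13/8 d=-13/72
S(13/4) = 695/512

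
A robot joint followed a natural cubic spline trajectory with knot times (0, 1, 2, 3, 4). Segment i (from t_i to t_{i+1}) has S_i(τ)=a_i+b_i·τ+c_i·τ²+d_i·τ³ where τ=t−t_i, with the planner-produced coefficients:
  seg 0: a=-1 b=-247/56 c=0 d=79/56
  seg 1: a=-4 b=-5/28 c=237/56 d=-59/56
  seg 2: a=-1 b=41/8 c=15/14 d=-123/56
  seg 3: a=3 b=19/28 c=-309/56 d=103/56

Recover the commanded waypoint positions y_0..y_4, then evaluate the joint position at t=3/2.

y_0=-1 y_1=-4 y_2=-1 y_3=3 y_4=0
S(3/2) = -1417/448

y_0 = S_0(0) = a_0 = -1
y_1 = S_1(0) = a_1 = -4
y_2 = S_2(0) = a_2 = -1
y_3 = S_3(0) = a_3 = 3
y_4 = S_3(1) = 0
t_q=3/2 is in segment 1 (τ=1/2); S_1(τ)=-1417/448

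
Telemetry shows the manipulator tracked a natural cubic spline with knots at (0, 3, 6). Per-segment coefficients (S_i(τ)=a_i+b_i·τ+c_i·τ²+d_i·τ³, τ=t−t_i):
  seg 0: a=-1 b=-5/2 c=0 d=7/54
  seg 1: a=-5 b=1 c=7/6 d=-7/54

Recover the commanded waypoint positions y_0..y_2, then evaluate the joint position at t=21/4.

y_0=-1 y_1=-5 y_2=5
S(21/4) = 215/128

y_0 = S_0(0) = a_0 = -1
y_1 = S_1(0) = a_1 = -5
y_2 = S_1(3) = 5
t_q=21/4 is in segment 1 (τ=9/4); S_1(τ)=215/128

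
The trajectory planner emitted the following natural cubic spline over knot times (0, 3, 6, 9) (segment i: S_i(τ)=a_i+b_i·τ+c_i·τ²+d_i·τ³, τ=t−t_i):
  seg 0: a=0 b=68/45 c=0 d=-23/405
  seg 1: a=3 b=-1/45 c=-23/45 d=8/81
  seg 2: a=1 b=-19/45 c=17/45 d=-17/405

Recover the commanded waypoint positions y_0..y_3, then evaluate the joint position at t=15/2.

y_0=0 y_1=3 y_2=1 y_3=2
S(15/2) = 43/40

y_0 = S_0(0) = a_0 = 0
y_1 = S_1(0) = a_1 = 3
y_2 = S_2(0) = a_2 = 1
y_3 = S_2(3) = 2
t_q=15/2 is in segment 2 (τ=3/2); S_2(τ)=43/40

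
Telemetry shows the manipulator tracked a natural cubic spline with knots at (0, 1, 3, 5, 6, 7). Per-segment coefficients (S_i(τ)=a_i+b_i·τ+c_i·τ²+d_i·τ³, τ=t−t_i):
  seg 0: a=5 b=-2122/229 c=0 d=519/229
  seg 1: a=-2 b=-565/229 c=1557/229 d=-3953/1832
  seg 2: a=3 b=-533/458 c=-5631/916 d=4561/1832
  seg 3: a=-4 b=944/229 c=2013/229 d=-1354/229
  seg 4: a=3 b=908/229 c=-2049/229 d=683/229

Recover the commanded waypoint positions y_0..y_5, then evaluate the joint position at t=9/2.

y_0=5 y_1=-2 y_2=3 y_3=-4 y_4=3 y_5=1
S(9/2) = -61185/14656

y_0 = S_0(0) = a_0 = 5
y_1 = S_1(0) = a_1 = -2
y_2 = S_2(0) = a_2 = 3
y_3 = S_3(0) = a_3 = -4
y_4 = S_4(0) = a_4 = 3
y_5 = S_4(1) = 1
t_q=9/2 is in segment 2 (τ=3/2); S_2(τ)=-61185/14656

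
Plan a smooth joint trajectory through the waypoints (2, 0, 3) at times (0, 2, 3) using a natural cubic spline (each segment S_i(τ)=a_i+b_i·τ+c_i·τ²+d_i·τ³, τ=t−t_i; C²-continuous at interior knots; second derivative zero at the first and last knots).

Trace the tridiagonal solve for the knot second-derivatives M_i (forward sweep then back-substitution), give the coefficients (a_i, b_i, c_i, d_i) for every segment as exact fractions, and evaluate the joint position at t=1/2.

  seg 0: a=2 b=-7/3 c=0 d=1/3
  seg 1: a=0 b=5/3 c=2 d=-2/3
S(1/2) = 7/8

Δ: Δ0=-1, Δ1=3
row 1: diag=6, rhs=24; c'=1/6, d'=4
back: M1=4
M: M0=0, M1=4, M2=0
seg 0: a=2, c=M0/2=0, d=(M1−M0)/(6·2)=1/3, b=Δ0−h0·(2M0+M1)/6=-7/3
seg 1: a=0, c=M1/2=2, d=(M2−M1)/(6·1)=-2/3, b=Δ1−h1·(2M1+M2)/6=5/3
t_q=1/2 → seg 0, τ=1/2; S=2+-7/3·τ+0·τ²+1/3·τ³=7/8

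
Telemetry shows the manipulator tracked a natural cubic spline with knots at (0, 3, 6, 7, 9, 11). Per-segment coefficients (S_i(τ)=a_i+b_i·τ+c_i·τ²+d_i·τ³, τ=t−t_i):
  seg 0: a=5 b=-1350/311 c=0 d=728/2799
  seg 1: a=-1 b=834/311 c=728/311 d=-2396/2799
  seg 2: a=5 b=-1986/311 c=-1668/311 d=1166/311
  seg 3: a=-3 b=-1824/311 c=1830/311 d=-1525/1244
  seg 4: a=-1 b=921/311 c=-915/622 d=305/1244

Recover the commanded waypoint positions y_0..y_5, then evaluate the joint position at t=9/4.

y_0=5 y_1=-1 y_2=5 y_3=-3 y_4=-1 y_5=1
S(9/4) = -4489/2488

y_0 = S_0(0) = a_0 = 5
y_1 = S_1(0) = a_1 = -1
y_2 = S_2(0) = a_2 = 5
y_3 = S_3(0) = a_3 = -3
y_4 = S_4(0) = a_4 = -1
y_5 = S_4(2) = 1
t_q=9/4 is in segment 0 (τ=9/4); S_0(τ)=-4489/2488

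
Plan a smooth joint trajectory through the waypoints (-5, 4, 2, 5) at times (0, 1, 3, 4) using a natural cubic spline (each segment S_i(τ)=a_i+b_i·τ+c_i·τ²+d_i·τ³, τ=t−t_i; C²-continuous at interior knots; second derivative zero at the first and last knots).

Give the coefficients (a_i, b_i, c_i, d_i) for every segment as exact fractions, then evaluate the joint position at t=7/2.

  seg 0: a=-5 b=89/8 c=0 d=-17/8
  seg 1: a=4 b=19/4 c=-51/8 d=7/4
  seg 2: a=2 b=1/4 c=33/8 d=-11/8
S(7/2) = 191/64

Δ: Δ0=9, Δ1=-1, Δ2=3
row 1: diag=6, rhs=-60; c'=1/3, d'=-10
row 2: denom=6−2·1/3=16/3; d'=(24−2·-10)/(16/3)=33/4
back: M2=33/4
back: M1=-10−1/3·33/4=-51/4
M: M0=0, M1=-51/4, M2=33/4, M3=0
seg 0: a=-5, c=M0/2=0, d=(M1−M0)/(6·1)=-17/8, b=Δ0−h0·(2M0+M1)/6=89/8
seg 1: a=4, c=M1/2=-51/8, d=(M2−M1)/(6·2)=7/4, b=Δ1−h1·(2M1+M2)/6=19/4
seg 2: a=2, c=M2/2=33/8, d=(M3−M2)/(6·1)=-11/8, b=Δ2−h2·(2M2+M3)/6=1/4
t_q=7/2 → seg 2, τ=1/2; S=2+1/4·τ+33/8·τ²+-11/8·τ³=191/64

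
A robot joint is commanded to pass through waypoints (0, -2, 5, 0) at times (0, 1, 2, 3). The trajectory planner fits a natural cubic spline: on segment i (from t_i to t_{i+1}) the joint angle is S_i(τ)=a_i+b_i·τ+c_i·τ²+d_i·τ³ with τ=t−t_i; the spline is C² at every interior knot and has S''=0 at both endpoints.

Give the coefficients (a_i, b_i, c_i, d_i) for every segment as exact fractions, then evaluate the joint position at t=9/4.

Δ: Δ0=-2, Δ1=7, Δ2=-5
row 1: diag=4, rhs=54; c'=1/4, d'=27/2
row 2: denom=4−1·1/4=15/4; d'=(-72−1·27/2)/(15/4)=-114/5
back: M2=-114/5
back: M1=27/2−1/4·-114/5=96/5
M: M0=0, M1=96/5, M2=-114/5, M3=0
seg 0: a=0, c=M0/2=0, d=(M1−M0)/(6·1)=16/5, b=Δ0−h0·(2M0+M1)/6=-26/5
seg 1: a=-2, c=M1/2=48/5, d=(M2−M1)/(6·1)=-7, b=Δ1−h1·(2M1+M2)/6=22/5
seg 2: a=5, c=M2/2=-57/5, d=(M3−M2)/(6·1)=19/5, b=Δ2−h2·(2M2+M3)/6=13/5
t_q=9/4 → seg 2, τ=1/4; S=5+13/5·τ+-57/5·τ²+19/5·τ³=1599/320

  seg 0: a=0 b=-26/5 c=0 d=16/5
  seg 1: a=-2 b=22/5 c=48/5 d=-7
  seg 2: a=5 b=13/5 c=-57/5 d=19/5
S(9/4) = 1599/320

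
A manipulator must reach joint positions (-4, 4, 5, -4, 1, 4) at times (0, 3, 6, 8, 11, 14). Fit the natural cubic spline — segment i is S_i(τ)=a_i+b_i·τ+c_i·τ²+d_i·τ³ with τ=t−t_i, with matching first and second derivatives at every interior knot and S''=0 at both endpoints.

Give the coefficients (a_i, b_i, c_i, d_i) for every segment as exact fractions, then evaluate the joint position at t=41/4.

Δ: Δ0=8/3, Δ1=1/3, Δ2=-9/2, Δ3=5/3, Δ4=1
row 1: diag=12, rhs=-14; c'=1/4, d'=-7/6
row 2: denom=10−3·1/4=37/4; d'=(-29−3·-7/6)/(37/4)=-102/37
row 3: denom=10−2·8/37=354/37; d'=(37−2·-102/37)/(354/37)=1573/354
row 4: denom=12−3·37/118=1305/118; d'=(-4−3·1573/354)/(1305/118)=-409/261
back: M4=-409/261
back: M3=1573/354−37/118·-409/261=1288/261
back: M2=-102/37−8/37·1288/261=-998/261
back: M1=-7/6−1/4·-998/261=-55/261
M: M0=0, M1=-55/261, M2=-998/261, M3=1288/261, M4=-409/261, M5=0
seg 0: a=-4, c=M0/2=0, d=(M1−M0)/(6·3)=-55/4698, b=Δ0−h0·(2M0+M1)/6=1447/522
seg 1: a=4, c=M1/2=-55/522, d=(M2−M1)/(6·3)=-943/4698, b=Δ1−h1·(2M1+M2)/6=641/261
seg 2: a=5, c=M2/2=-499/261, d=(M3−M2)/(6·2)=127/174, b=Δ2−h2·(2M2+M3)/6=-1877/522
seg 3: a=-4, c=M3/2=644/261, d=(M4−M3)/(6·3)=-1697/4698, b=Δ3−h3·(2M3+M4)/6=-1297/522
seg 4: a=1, c=M4/2=-409/522, d=(M5−M4)/(6·3)=409/4698, b=Δ4−h4·(2M4+M5)/6=670/261
t_q=41/4 → seg 3, τ=9/4; S=-4+-1297/522·τ+644/261·τ²+-1697/4698·τ³=-4505/3712

  seg 0: a=-4 b=1447/522 c=0 d=-55/4698
  seg 1: a=4 b=641/261 c=-55/522 d=-943/4698
  seg 2: a=5 b=-1877/522 c=-499/261 d=127/174
  seg 3: a=-4 b=-1297/522 c=644/261 d=-1697/4698
  seg 4: a=1 b=670/261 c=-409/522 d=409/4698
S(41/4) = -4505/3712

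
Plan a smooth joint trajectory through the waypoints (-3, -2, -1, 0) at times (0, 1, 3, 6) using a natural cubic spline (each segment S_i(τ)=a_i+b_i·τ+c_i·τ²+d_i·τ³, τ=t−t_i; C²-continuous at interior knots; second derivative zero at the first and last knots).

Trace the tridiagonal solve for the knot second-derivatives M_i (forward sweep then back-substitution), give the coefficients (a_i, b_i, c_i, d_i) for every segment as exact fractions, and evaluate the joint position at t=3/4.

Δ: Δ0=1, Δ1=1/2, Δ2=1/3
row 1: diag=6, rhs=-3; c'=1/3, d'=-1/2
row 2: denom=10−2·1/3=28/3; d'=(-1−2·-1/2)/(28/3)=0
back: M2=0
back: M1=-1/2−1/3·0=-1/2
M: M0=0, M1=-1/2, M2=0, M3=0
seg 0: a=-3, c=M0/2=0, d=(M1−M0)/(6·1)=-1/12, b=Δ0−h0·(2M0+M1)/6=13/12
seg 1: a=-2, c=M1/2=-1/4, d=(M2−M1)/(6·2)=1/24, b=Δ1−h1·(2M1+M2)/6=5/6
seg 2: a=-1, c=M2/2=0, d=(M3−M2)/(6·3)=0, b=Δ2−h2·(2M2+M3)/6=1/3
t_q=3/4 → seg 0, τ=3/4; S=-3+13/12·τ+0·τ²+-1/12·τ³=-569/256

  seg 0: a=-3 b=13/12 c=0 d=-1/12
  seg 1: a=-2 b=5/6 c=-1/4 d=1/24
  seg 2: a=-1 b=1/3 c=0 d=0
S(3/4) = -569/256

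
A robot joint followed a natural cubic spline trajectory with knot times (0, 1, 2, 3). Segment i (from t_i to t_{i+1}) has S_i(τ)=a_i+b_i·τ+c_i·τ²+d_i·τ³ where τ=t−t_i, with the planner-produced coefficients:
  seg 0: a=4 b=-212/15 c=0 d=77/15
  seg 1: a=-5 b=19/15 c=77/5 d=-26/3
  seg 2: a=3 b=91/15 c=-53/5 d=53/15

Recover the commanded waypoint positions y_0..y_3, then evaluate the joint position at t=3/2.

y_0 = S_0(0) = a_0 = 4
y_1 = S_1(0) = a_1 = -5
y_2 = S_2(0) = a_2 = 3
y_3 = S_2(1) = 2
t_q=3/2 is in segment 1 (τ=1/2); S_1(τ)=-8/5

y_0=4 y_1=-5 y_2=3 y_3=2
S(3/2) = -8/5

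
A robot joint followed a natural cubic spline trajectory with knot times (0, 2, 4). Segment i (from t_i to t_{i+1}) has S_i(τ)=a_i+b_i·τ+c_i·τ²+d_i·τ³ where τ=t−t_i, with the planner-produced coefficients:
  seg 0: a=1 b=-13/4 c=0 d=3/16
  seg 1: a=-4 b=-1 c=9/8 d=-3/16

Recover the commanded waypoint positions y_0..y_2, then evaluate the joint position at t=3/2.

y_0 = S_0(0) = a_0 = 1
y_1 = S_1(0) = a_1 = -4
y_2 = S_1(2) = -3
t_q=3/2 is in segment 0 (τ=3/2); S_0(τ)=-415/128

y_0=1 y_1=-4 y_2=-3
S(3/2) = -415/128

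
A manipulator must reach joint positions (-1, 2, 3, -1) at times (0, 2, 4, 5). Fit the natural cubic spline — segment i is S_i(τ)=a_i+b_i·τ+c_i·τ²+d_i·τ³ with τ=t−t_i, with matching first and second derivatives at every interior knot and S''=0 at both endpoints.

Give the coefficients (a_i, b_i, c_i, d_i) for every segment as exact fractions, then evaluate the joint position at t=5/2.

  seg 0: a=-1 b=15/11 c=0 d=3/88
  seg 1: a=2 b=39/22 c=9/44 d=-37/88
  seg 2: a=3 b=-27/11 c=-51/22 d=17/22
S(5/2) = 2031/704

Δ: Δ0=3/2, Δ1=1/2, Δ2=-4
row 1: diag=8, rhs=-6; c'=1/4, d'=-3/4
row 2: denom=6−2·1/4=11/2; d'=(-27−2·-3/4)/(11/2)=-51/11
back: M2=-51/11
back: M1=-3/4−1/4·-51/11=9/22
M: M0=0, M1=9/22, M2=-51/11, M3=0
seg 0: a=-1, c=M0/2=0, d=(M1−M0)/(6·2)=3/88, b=Δ0−h0·(2M0+M1)/6=15/11
seg 1: a=2, c=M1/2=9/44, d=(M2−M1)/(6·2)=-37/88, b=Δ1−h1·(2M1+M2)/6=39/22
seg 2: a=3, c=M2/2=-51/22, d=(M3−M2)/(6·1)=17/22, b=Δ2−h2·(2M2+M3)/6=-27/11
t_q=5/2 → seg 1, τ=1/2; S=2+39/22·τ+9/44·τ²+-37/88·τ³=2031/704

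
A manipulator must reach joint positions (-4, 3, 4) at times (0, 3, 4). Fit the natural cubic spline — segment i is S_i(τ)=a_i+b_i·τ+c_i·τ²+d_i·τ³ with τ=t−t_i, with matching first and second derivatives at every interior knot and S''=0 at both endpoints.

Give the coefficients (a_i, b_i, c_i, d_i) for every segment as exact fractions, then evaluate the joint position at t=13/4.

Δ: Δ0=7/3, Δ1=1
row 1: diag=8, rhs=-8; c'=1/8, d'=-1
back: M1=-1
M: M0=0, M1=-1, M2=0
seg 0: a=-4, c=M0/2=0, d=(M1−M0)/(6·3)=-1/18, b=Δ0−h0·(2M0+M1)/6=17/6
seg 1: a=3, c=M1/2=-1/2, d=(M2−M1)/(6·1)=1/6, b=Δ1−h1·(2M1+M2)/6=4/3
t_q=13/4 → seg 1, τ=1/4; S=3+4/3·τ+-1/2·τ²+1/6·τ³=423/128

  seg 0: a=-4 b=17/6 c=0 d=-1/18
  seg 1: a=3 b=4/3 c=-1/2 d=1/6
S(13/4) = 423/128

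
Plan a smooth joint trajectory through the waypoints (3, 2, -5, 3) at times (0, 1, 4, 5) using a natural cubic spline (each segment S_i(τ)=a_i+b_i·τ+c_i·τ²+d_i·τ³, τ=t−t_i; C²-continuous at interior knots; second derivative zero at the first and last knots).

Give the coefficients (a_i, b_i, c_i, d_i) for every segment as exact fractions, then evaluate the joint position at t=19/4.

  seg 0: a=3 b=-8/33 c=0 d=-25/33
  seg 1: a=2 b=-83/33 c=-25/11 d=7/9
  seg 2: a=-5 b=160/33 c=52/11 d=-52/33
S(19/4) = 111/176

Δ: Δ0=-1, Δ1=-7/3, Δ2=8
row 1: diag=8, rhs=-8; c'=3/8, d'=-1
row 2: denom=8−3·3/8=55/8; d'=(62−3·-1)/(55/8)=104/11
back: M2=104/11
back: M1=-1−3/8·104/11=-50/11
M: M0=0, M1=-50/11, M2=104/11, M3=0
seg 0: a=3, c=M0/2=0, d=(M1−M0)/(6·1)=-25/33, b=Δ0−h0·(2M0+M1)/6=-8/33
seg 1: a=2, c=M1/2=-25/11, d=(M2−M1)/(6·3)=7/9, b=Δ1−h1·(2M1+M2)/6=-83/33
seg 2: a=-5, c=M2/2=52/11, d=(M3−M2)/(6·1)=-52/33, b=Δ2−h2·(2M2+M3)/6=160/33
t_q=19/4 → seg 2, τ=3/4; S=-5+160/33·τ+52/11·τ²+-52/33·τ³=111/176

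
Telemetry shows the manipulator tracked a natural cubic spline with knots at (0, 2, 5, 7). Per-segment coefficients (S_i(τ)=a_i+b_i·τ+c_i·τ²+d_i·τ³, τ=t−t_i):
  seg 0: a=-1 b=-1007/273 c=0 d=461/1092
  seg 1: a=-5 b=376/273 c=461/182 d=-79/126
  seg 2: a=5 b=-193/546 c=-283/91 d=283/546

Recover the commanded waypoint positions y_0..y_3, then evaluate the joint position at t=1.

y_0=-1 y_1=-5 y_2=5 y_3=-4
S(1) = -1553/364

y_0 = S_0(0) = a_0 = -1
y_1 = S_1(0) = a_1 = -5
y_2 = S_2(0) = a_2 = 5
y_3 = S_2(2) = -4
t_q=1 is in segment 0 (τ=1); S_0(τ)=-1553/364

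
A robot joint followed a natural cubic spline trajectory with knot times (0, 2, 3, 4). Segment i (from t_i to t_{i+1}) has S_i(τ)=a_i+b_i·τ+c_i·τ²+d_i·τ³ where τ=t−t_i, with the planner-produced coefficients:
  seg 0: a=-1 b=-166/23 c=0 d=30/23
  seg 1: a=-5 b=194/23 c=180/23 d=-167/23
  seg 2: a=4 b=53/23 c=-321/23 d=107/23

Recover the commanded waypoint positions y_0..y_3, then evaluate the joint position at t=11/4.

y_0=-1 y_1=-5 y_2=4 y_3=-3
S(11/4) = 3923/1472

y_0 = S_0(0) = a_0 = -1
y_1 = S_1(0) = a_1 = -5
y_2 = S_2(0) = a_2 = 4
y_3 = S_2(1) = -3
t_q=11/4 is in segment 1 (τ=3/4); S_1(τ)=3923/1472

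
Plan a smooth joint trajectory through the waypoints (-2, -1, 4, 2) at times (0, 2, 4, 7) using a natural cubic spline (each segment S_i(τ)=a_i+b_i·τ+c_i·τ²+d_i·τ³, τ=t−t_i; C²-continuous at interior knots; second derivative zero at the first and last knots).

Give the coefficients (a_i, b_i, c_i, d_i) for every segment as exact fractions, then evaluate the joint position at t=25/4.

  seg 0: a=-2 b=-11/57 c=0 d=79/456
  seg 1: a=-1 b=215/114 c=79/76 d=-167/456
  seg 2: a=4 b=94/57 c=-22/19 d=22/171
S(25/4) = 2015/608

Δ: Δ0=1/2, Δ1=5/2, Δ2=-2/3
row 1: diag=8, rhs=12; c'=1/4, d'=3/2
row 2: denom=10−2·1/4=19/2; d'=(-19−2·3/2)/(19/2)=-44/19
back: M2=-44/19
back: M1=3/2−1/4·-44/19=79/38
M: M0=0, M1=79/38, M2=-44/19, M3=0
seg 0: a=-2, c=M0/2=0, d=(M1−M0)/(6·2)=79/456, b=Δ0−h0·(2M0+M1)/6=-11/57
seg 1: a=-1, c=M1/2=79/76, d=(M2−M1)/(6·2)=-167/456, b=Δ1−h1·(2M1+M2)/6=215/114
seg 2: a=4, c=M2/2=-22/19, d=(M3−M2)/(6·3)=22/171, b=Δ2−h2·(2M2+M3)/6=94/57
t_q=25/4 → seg 2, τ=9/4; S=4+94/57·τ+-22/19·τ²+22/171·τ³=2015/608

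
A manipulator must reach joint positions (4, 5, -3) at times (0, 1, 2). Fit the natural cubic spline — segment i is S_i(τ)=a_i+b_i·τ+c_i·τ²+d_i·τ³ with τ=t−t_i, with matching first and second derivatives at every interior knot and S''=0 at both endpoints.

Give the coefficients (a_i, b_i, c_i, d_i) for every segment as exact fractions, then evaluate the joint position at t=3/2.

Δ: Δ0=1, Δ1=-8
row 1: diag=4, rhs=-54; c'=1/4, d'=-27/2
back: M1=-27/2
M: M0=0, M1=-27/2, M2=0
seg 0: a=4, c=M0/2=0, d=(M1−M0)/(6·1)=-9/4, b=Δ0−h0·(2M0+M1)/6=13/4
seg 1: a=5, c=M1/2=-27/4, d=(M2−M1)/(6·1)=9/4, b=Δ1−h1·(2M1+M2)/6=-7/2
t_q=3/2 → seg 1, τ=1/2; S=5+-7/2·τ+-27/4·τ²+9/4·τ³=59/32

  seg 0: a=4 b=13/4 c=0 d=-9/4
  seg 1: a=5 b=-7/2 c=-27/4 d=9/4
S(3/2) = 59/32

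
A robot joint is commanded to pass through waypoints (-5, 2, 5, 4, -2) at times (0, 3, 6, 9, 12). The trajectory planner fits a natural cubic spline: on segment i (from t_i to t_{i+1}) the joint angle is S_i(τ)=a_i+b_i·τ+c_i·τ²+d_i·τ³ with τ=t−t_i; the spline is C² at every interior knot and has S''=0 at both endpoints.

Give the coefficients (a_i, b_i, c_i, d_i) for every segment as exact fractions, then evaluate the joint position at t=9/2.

Δ: Δ0=7/3, Δ1=1, Δ2=-1/3, Δ3=-2
row 1: diag=12, rhs=-8; c'=1/4, d'=-2/3
row 2: denom=12−3·1/4=45/4; d'=(-8−3·-2/3)/(45/4)=-8/15
row 3: denom=12−3·4/15=56/5; d'=(-10−3·-8/15)/(56/5)=-3/4
back: M3=-3/4
back: M2=-8/15−4/15·-3/4=-1/3
back: M1=-2/3−1/4·-1/3=-7/12
M: M0=0, M1=-7/12, M2=-1/3, M3=-3/4, M4=0
seg 0: a=-5, c=M0/2=0, d=(M1−M0)/(6·3)=-7/216, b=Δ0−h0·(2M0+M1)/6=21/8
seg 1: a=2, c=M1/2=-7/24, d=(M2−M1)/(6·3)=1/72, b=Δ1−h1·(2M1+M2)/6=7/4
seg 2: a=5, c=M2/2=-1/6, d=(M3−M2)/(6·3)=-5/216, b=Δ2−h2·(2M2+M3)/6=3/8
seg 3: a=4, c=M3/2=-3/8, d=(M4−M3)/(6·3)=1/24, b=Δ3−h3·(2M3+M4)/6=-5/4
t_q=9/2 → seg 1, τ=3/2; S=2+7/4·τ+-7/24·τ²+1/72·τ³=257/64

  seg 0: a=-5 b=21/8 c=0 d=-7/216
  seg 1: a=2 b=7/4 c=-7/24 d=1/72
  seg 2: a=5 b=3/8 c=-1/6 d=-5/216
  seg 3: a=4 b=-5/4 c=-3/8 d=1/24
S(9/2) = 257/64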